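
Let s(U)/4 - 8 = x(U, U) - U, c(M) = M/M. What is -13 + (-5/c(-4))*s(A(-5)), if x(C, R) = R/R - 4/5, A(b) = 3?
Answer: -117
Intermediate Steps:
c(M) = 1
x(C, R) = ⅕ (x(C, R) = 1 - 4*⅕ = 1 - ⅘ = ⅕)
s(U) = 164/5 - 4*U (s(U) = 32 + 4*(⅕ - U) = 32 + (⅘ - 4*U) = 164/5 - 4*U)
-13 + (-5/c(-4))*s(A(-5)) = -13 + (-5/1)*(164/5 - 4*3) = -13 + (-5*1)*(164/5 - 12) = -13 - 5*104/5 = -13 - 104 = -117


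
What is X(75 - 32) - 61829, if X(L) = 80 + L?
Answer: -61706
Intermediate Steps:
X(75 - 32) - 61829 = (80 + (75 - 32)) - 61829 = (80 + 43) - 61829 = 123 - 61829 = -61706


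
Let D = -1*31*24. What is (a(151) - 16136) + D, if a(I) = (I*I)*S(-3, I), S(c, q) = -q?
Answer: -3459831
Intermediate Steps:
a(I) = -I**3 (a(I) = (I*I)*(-I) = I**2*(-I) = -I**3)
D = -744 (D = -31*24 = -744)
(a(151) - 16136) + D = (-1*151**3 - 16136) - 744 = (-1*3442951 - 16136) - 744 = (-3442951 - 16136) - 744 = -3459087 - 744 = -3459831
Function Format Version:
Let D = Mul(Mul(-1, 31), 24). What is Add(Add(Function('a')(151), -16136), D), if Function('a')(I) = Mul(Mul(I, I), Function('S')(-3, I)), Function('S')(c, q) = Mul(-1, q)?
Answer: -3459831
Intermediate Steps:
Function('a')(I) = Mul(-1, Pow(I, 3)) (Function('a')(I) = Mul(Mul(I, I), Mul(-1, I)) = Mul(Pow(I, 2), Mul(-1, I)) = Mul(-1, Pow(I, 3)))
D = -744 (D = Mul(-31, 24) = -744)
Add(Add(Function('a')(151), -16136), D) = Add(Add(Mul(-1, Pow(151, 3)), -16136), -744) = Add(Add(Mul(-1, 3442951), -16136), -744) = Add(Add(-3442951, -16136), -744) = Add(-3459087, -744) = -3459831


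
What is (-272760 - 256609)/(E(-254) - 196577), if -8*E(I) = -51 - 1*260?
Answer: 4234952/1572305 ≈ 2.6935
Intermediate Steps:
E(I) = 311/8 (E(I) = -(-51 - 1*260)/8 = -(-51 - 260)/8 = -⅛*(-311) = 311/8)
(-272760 - 256609)/(E(-254) - 196577) = (-272760 - 256609)/(311/8 - 196577) = -529369/(-1572305/8) = -529369*(-8/1572305) = 4234952/1572305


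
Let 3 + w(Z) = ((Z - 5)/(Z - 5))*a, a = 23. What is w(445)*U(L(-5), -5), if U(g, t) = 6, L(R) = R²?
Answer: 120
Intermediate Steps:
w(Z) = 20 (w(Z) = -3 + ((Z - 5)/(Z - 5))*23 = -3 + ((-5 + Z)/(-5 + Z))*23 = -3 + 1*23 = -3 + 23 = 20)
w(445)*U(L(-5), -5) = 20*6 = 120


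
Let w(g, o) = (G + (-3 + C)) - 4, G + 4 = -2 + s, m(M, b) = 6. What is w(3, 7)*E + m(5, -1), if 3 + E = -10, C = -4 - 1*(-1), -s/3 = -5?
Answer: 19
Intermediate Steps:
s = 15 (s = -3*(-5) = 15)
C = -3 (C = -4 + 1 = -3)
G = 9 (G = -4 + (-2 + 15) = -4 + 13 = 9)
w(g, o) = -1 (w(g, o) = (9 + (-3 - 3)) - 4 = (9 - 6) - 4 = 3 - 4 = -1)
E = -13 (E = -3 - 10 = -13)
w(3, 7)*E + m(5, -1) = -1*(-13) + 6 = 13 + 6 = 19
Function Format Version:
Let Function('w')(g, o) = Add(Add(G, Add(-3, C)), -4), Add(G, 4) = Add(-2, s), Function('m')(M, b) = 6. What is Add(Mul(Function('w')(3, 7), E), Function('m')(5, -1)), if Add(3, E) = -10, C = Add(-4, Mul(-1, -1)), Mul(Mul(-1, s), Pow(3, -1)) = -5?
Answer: 19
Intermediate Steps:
s = 15 (s = Mul(-3, -5) = 15)
C = -3 (C = Add(-4, 1) = -3)
G = 9 (G = Add(-4, Add(-2, 15)) = Add(-4, 13) = 9)
Function('w')(g, o) = -1 (Function('w')(g, o) = Add(Add(9, Add(-3, -3)), -4) = Add(Add(9, -6), -4) = Add(3, -4) = -1)
E = -13 (E = Add(-3, -10) = -13)
Add(Mul(Function('w')(3, 7), E), Function('m')(5, -1)) = Add(Mul(-1, -13), 6) = Add(13, 6) = 19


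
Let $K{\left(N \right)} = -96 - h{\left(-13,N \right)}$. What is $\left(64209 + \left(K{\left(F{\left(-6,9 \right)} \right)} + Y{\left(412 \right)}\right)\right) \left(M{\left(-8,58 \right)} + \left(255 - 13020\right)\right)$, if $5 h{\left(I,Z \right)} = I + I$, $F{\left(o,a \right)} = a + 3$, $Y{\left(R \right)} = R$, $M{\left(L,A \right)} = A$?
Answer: $- \frac{4099926257}{5} \approx -8.1999 \cdot 10^{8}$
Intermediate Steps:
$F{\left(o,a \right)} = 3 + a$
$h{\left(I,Z \right)} = \frac{2 I}{5}$ ($h{\left(I,Z \right)} = \frac{I + I}{5} = \frac{2 I}{5}$)
$K{\left(N \right)} = - \frac{454}{5}$ ($K{\left(N \right)} = -96 - \frac{2}{5} \left(-13\right) = -96 - - \frac{26}{5} = -96 + \frac{26}{5} = - \frac{454}{5}$)
$\left(64209 + \left(K{\left(F{\left(-6,9 \right)} \right)} + Y{\left(412 \right)}\right)\right) \left(M{\left(-8,58 \right)} + \left(255 - 13020\right)\right) = \left(64209 + \left(- \frac{454}{5} + 412\right)\right) \left(58 + \left(255 - 13020\right)\right) = \left(64209 + \frac{1606}{5}\right) \left(58 + \left(255 - 13020\right)\right) = \frac{322651 \left(58 - 12765\right)}{5} = \frac{322651}{5} \left(-12707\right) = - \frac{4099926257}{5}$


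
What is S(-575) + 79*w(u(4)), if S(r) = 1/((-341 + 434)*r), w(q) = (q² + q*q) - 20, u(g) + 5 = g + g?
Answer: -8449051/53475 ≈ -158.00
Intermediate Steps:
u(g) = -5 + 2*g (u(g) = -5 + (g + g) = -5 + 2*g)
w(q) = -20 + 2*q² (w(q) = (q² + q²) - 20 = 2*q² - 20 = -20 + 2*q²)
S(r) = 1/(93*r)
S(-575) + 79*w(u(4)) = (1/93)/(-575) + 79*(-20 + 2*(-5 + 2*4)²) = (1/93)*(-1/575) + 79*(-20 + 2*(-5 + 8)²) = -1/53475 + 79*(-20 + 2*3²) = -1/53475 + 79*(-20 + 2*9) = -1/53475 + 79*(-20 + 18) = -1/53475 + 79*(-2) = -1/53475 - 158 = -8449051/53475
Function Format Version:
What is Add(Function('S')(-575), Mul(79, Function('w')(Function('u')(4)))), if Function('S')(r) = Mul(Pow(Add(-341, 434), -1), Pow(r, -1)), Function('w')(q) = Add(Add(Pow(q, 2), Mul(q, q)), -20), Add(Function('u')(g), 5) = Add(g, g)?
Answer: Rational(-8449051, 53475) ≈ -158.00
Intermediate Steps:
Function('u')(g) = Add(-5, Mul(2, g)) (Function('u')(g) = Add(-5, Add(g, g)) = Add(-5, Mul(2, g)))
Function('w')(q) = Add(-20, Mul(2, Pow(q, 2))) (Function('w')(q) = Add(Add(Pow(q, 2), Pow(q, 2)), -20) = Add(Mul(2, Pow(q, 2)), -20) = Add(-20, Mul(2, Pow(q, 2))))
Function('S')(r) = Mul(Rational(1, 93), Pow(r, -1)) (Function('S')(r) = Mul(Pow(93, -1), Pow(r, -1)) = Mul(Rational(1, 93), Pow(r, -1)))
Add(Function('S')(-575), Mul(79, Function('w')(Function('u')(4)))) = Add(Mul(Rational(1, 93), Pow(-575, -1)), Mul(79, Add(-20, Mul(2, Pow(Add(-5, Mul(2, 4)), 2))))) = Add(Mul(Rational(1, 93), Rational(-1, 575)), Mul(79, Add(-20, Mul(2, Pow(Add(-5, 8), 2))))) = Add(Rational(-1, 53475), Mul(79, Add(-20, Mul(2, Pow(3, 2))))) = Add(Rational(-1, 53475), Mul(79, Add(-20, Mul(2, 9)))) = Add(Rational(-1, 53475), Mul(79, Add(-20, 18))) = Add(Rational(-1, 53475), Mul(79, -2)) = Add(Rational(-1, 53475), -158) = Rational(-8449051, 53475)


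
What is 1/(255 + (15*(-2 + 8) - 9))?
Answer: 1/336 ≈ 0.0029762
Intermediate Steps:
1/(255 + (15*(-2 + 8) - 9)) = 1/(255 + (15*6 - 9)) = 1/(255 + (90 - 9)) = 1/(255 + 81) = 1/336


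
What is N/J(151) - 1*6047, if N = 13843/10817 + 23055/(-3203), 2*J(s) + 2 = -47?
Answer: -10265555798241/1697695699 ≈ -6046.8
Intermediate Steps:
J(s) = -49/2 (J(s) = -1 + (1/2)*(-47) = -1 - 47/2 = -49/2)
N = -205046806/34646851 (N = 13843*(1/10817) + 23055*(-1/3203) = 13843/10817 - 23055/3203 = -205046806/34646851 ≈ -5.9182)
N/J(151) - 1*6047 = -205046806/(34646851*(-49/2)) - 1*6047 = -205046806/34646851*(-2/49) - 6047 = 410093612/1697695699 - 6047 = -10265555798241/1697695699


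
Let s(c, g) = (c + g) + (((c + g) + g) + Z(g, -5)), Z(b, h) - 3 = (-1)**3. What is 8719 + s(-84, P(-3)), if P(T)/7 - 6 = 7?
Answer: 8826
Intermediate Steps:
P(T) = 91 (P(T) = 42 + 7*7 = 42 + 49 = 91)
Z(b, h) = 2 (Z(b, h) = 3 + (-1)**3 = 3 - 1 = 2)
s(c, g) = 2 + 2*c + 3*g (s(c, g) = (c + g) + (((c + g) + g) + 2) = (c + g) + ((c + 2*g) + 2) = (c + g) + (2 + c + 2*g) = 2 + 2*c + 3*g)
8719 + s(-84, P(-3)) = 8719 + (2 + 2*(-84) + 3*91) = 8719 + (2 - 168 + 273) = 8719 + 107 = 8826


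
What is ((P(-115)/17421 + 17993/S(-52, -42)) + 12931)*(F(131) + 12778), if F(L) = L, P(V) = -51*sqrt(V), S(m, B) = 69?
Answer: 3916728296/23 - 219453*I*sqrt(115)/5807 ≈ 1.7029e+8 - 405.26*I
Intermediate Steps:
((P(-115)/17421 + 17993/S(-52, -42)) + 12931)*(F(131) + 12778) = ((-51*I*sqrt(115)/17421 + 17993/69) + 12931)*(131 + 12778) = ((-51*I*sqrt(115)*(1/17421) + 17993*(1/69)) + 12931)*12909 = ((-51*I*sqrt(115)*(1/17421) + 17993/69) + 12931)*12909 = ((-17*I*sqrt(115)/5807 + 17993/69) + 12931)*12909 = ((17993/69 - 17*I*sqrt(115)/5807) + 12931)*12909 = (910232/69 - 17*I*sqrt(115)/5807)*12909 = 3916728296/23 - 219453*I*sqrt(115)/5807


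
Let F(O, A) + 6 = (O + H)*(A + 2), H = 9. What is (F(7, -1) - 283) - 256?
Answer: -529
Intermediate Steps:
F(O, A) = -6 + (2 + A)*(9 + O) (F(O, A) = -6 + (O + 9)*(A + 2) = -6 + (9 + O)*(2 + A) = -6 + (2 + A)*(9 + O))
(F(7, -1) - 283) - 256 = ((12 + 2*7 + 9*(-1) - 1*7) - 283) - 256 = ((12 + 14 - 9 - 7) - 283) - 256 = (10 - 283) - 256 = -273 - 256 = -529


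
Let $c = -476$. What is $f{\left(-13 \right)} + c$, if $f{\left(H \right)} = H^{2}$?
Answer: $-307$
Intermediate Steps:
$f{\left(-13 \right)} + c = \left(-13\right)^{2} - 476 = 169 - 476 = -307$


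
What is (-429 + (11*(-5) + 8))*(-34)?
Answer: 16184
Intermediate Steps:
(-429 + (11*(-5) + 8))*(-34) = (-429 + (-55 + 8))*(-34) = (-429 - 47)*(-34) = -476*(-34) = 16184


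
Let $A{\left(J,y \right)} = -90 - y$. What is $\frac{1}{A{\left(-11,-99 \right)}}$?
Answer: $\frac{1}{9} \approx 0.11111$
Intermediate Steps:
$\frac{1}{A{\left(-11,-99 \right)}} = \frac{1}{-90 - -99} = \frac{1}{-90 + 99} = \frac{1}{9}$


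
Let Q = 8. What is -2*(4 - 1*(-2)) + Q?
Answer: -4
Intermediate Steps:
-2*(4 - 1*(-2)) + Q = -2*(4 - 1*(-2)) + 8 = -2*(4 + 2) + 8 = -2*6 + 8 = -12 + 8 = -4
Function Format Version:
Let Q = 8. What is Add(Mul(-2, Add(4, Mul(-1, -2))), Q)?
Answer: -4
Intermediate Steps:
Add(Mul(-2, Add(4, Mul(-1, -2))), Q) = Add(Mul(-2, Add(4, Mul(-1, -2))), 8) = Add(Mul(-2, Add(4, 2)), 8) = Add(Mul(-2, 6), 8) = Add(-12, 8) = -4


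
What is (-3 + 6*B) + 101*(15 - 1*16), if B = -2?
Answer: -116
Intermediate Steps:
(-3 + 6*B) + 101*(15 - 1*16) = (-3 + 6*(-2)) + 101*(15 - 1*16) = (-3 - 12) + 101*(15 - 16) = -15 + 101*(-1) = -15 - 101 = -116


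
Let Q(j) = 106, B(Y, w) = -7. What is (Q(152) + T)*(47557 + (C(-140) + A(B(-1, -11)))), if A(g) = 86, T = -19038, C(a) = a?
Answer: -899326796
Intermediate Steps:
(Q(152) + T)*(47557 + (C(-140) + A(B(-1, -11)))) = (106 - 19038)*(47557 + (-140 + 86)) = -18932*(47557 - 54) = -18932*47503 = -899326796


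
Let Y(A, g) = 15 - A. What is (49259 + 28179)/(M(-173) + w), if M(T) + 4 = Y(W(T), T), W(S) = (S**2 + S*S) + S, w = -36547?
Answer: -77438/96221 ≈ -0.80479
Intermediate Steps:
W(S) = S + 2*S**2 (W(S) = (S**2 + S**2) + S = 2*S**2 + S = S + 2*S**2)
M(T) = 11 - T*(1 + 2*T) (M(T) = -4 + (15 - T*(1 + 2*T)) = 11 - T*(1 + 2*T))
(49259 + 28179)/(M(-173) + w) = (49259 + 28179)/((11 - 1*(-173)*(1 + 2*(-173))) - 36547) = 77438/((11 - 1*(-173)*(1 - 346)) - 36547) = 77438/((11 - 1*(-173)*(-345)) - 36547) = 77438/((11 - 59685) - 36547) = 77438/(-59674 - 36547) = 77438/(-96221) = 77438*(-1/96221) = -77438/96221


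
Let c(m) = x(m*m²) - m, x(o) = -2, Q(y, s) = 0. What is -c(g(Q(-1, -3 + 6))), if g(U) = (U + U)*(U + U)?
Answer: 2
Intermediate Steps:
g(U) = 4*U² (g(U) = (2*U)*(2*U) = 4*U²)
c(m) = -2 - m
-c(g(Q(-1, -3 + 6))) = -(-2 - 4*0²) = -(-2 - 4*0) = -(-2 - 1*0) = -(-2 + 0) = -1*(-2) = 2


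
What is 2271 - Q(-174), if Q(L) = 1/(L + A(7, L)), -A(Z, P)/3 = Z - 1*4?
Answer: 415594/183 ≈ 2271.0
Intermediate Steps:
A(Z, P) = 12 - 3*Z (A(Z, P) = -3*(Z - 1*4) = -3*(Z - 4) = -3*(-4 + Z) = 12 - 3*Z)
Q(L) = 1/(-9 + L) (Q(L) = 1/(L + (12 - 3*7)) = 1/(L + (12 - 21)) = 1/(L - 9) = 1/(-9 + L))
2271 - Q(-174) = 2271 - 1/(-9 - 174) = 2271 - 1/(-183) = 2271 - 1*(-1/183) = 2271 + 1/183 = 415594/183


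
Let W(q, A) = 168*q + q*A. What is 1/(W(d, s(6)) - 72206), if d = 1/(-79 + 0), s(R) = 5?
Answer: -79/5704447 ≈ -1.3849e-5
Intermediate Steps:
d = -1/79 (d = 1/(-79) = -1/79 ≈ -0.012658)
W(q, A) = 168*q + A*q
1/(W(d, s(6)) - 72206) = 1/(-(168 + 5)/79 - 72206) = 1/(-1/79*173 - 72206) = 1/(-173/79 - 72206) = 1/(-5704447/79) = -79/5704447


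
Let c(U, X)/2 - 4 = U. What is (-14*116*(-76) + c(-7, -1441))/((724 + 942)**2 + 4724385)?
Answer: 123418/7499941 ≈ 0.016456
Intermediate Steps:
c(U, X) = 8 + 2*U
(-14*116*(-76) + c(-7, -1441))/((724 + 942)**2 + 4724385) = (-14*116*(-76) + (8 + 2*(-7)))/((724 + 942)**2 + 4724385) = (-1624*(-76) + (8 - 14))/(1666**2 + 4724385) = (123424 - 6)/(2775556 + 4724385) = 123418/7499941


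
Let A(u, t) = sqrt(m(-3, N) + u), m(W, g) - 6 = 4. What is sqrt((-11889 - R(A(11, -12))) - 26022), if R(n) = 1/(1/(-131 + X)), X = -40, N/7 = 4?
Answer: 2*I*sqrt(9435) ≈ 194.27*I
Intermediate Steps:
N = 28 (N = 7*4 = 28)
m(W, g) = 10 (m(W, g) = 6 + 4 = 10)
A(u, t) = sqrt(10 + u)
R(n) = -171 (R(n) = 1/(1/(-131 - 40)) = 1/(1/(-171)) = 1/(-1/171) = -171)
sqrt((-11889 - R(A(11, -12))) - 26022) = sqrt((-11889 - 1*(-171)) - 26022) = sqrt((-11889 + 171) - 26022) = sqrt(-11718 - 26022) = sqrt(-37740) = 2*I*sqrt(9435)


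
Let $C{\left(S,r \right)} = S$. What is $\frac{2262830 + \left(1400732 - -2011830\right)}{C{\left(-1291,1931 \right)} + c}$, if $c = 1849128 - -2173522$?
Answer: $\frac{5675392}{4021359} \approx 1.4113$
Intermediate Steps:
$c = 4022650$ ($c = 1849128 + 2173522 = 4022650$)
$\frac{2262830 + \left(1400732 - -2011830\right)}{C{\left(-1291,1931 \right)} + c} = \frac{2262830 + \left(1400732 - -2011830\right)}{-1291 + 4022650} = \frac{2262830 + \left(1400732 + 2011830\right)}{4021359} = \left(2262830 + 3412562\right) \frac{1}{4021359} = 5675392 \cdot \frac{1}{4021359} = \frac{5675392}{4021359}$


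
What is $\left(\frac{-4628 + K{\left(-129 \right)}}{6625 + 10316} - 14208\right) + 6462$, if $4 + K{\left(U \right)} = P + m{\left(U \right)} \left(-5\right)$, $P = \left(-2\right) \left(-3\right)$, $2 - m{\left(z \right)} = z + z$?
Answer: $- \frac{131230912}{16941} \approx -7746.4$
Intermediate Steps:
$m{\left(z \right)} = 2 - 2 z$ ($m{\left(z \right)} = 2 - \left(z + z\right) = 2 - 2 z$)
$P = 6$
$K{\left(U \right)} = -8 + 10 U$ ($K{\left(U \right)} = -4 + \left(6 + \left(2 - 2 U\right) \left(-5\right)\right) = -4 + \left(6 + \left(-10 + 10 U\right)\right) = -4 + \left(-4 + 10 U\right) = -8 + 10 U$)
$\left(\frac{-4628 + K{\left(-129 \right)}}{6625 + 10316} - 14208\right) + 6462 = \left(\frac{-4628 + \left(-8 + 10 \left(-129\right)\right)}{6625 + 10316} - 14208\right) + 6462 = \left(\frac{-4628 - 1298}{16941} - 14208\right) + 6462 = \left(\left(-4628 - 1298\right) \frac{1}{16941} - 14208\right) + 6462 = \left(\left(-5926\right) \frac{1}{16941} - 14208\right) + 6462 = \left(- \frac{5926}{16941} - 14208\right) + 6462 = - \frac{240703654}{16941} + 6462 = - \frac{131230912}{16941}$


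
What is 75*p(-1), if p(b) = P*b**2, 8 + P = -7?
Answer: -1125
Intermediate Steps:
P = -15 (P = -8 - 7 = -15)
p(b) = -15*b**2
75*p(-1) = 75*(-15*(-1)**2) = 75*(-15*1) = 75*(-15) = -1125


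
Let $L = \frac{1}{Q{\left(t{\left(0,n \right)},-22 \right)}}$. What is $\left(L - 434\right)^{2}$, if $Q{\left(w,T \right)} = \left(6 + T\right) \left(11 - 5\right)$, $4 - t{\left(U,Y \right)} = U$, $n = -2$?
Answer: $\frac{1735972225}{9216} \approx 1.8837 \cdot 10^{5}$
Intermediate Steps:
$t{\left(U,Y \right)} = 4 - U$
$Q{\left(w,T \right)} = 36 + 6 T$ ($Q{\left(w,T \right)} = \left(6 + T\right) 6 = 36 + 6 T$)
$L = - \frac{1}{96}$ ($L = \frac{1}{36 + 6 \left(-22\right)} = \frac{1}{36 - 132} = \frac{1}{-96} = - \frac{1}{96} \approx -0.010417$)
$\left(L - 434\right)^{2} = \left(- \frac{1}{96} - 434\right)^{2} = \left(- \frac{41665}{96}\right)^{2} = \frac{1735972225}{9216}$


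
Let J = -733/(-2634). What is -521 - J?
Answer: -1373047/2634 ≈ -521.28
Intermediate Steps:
J = 733/2634 (J = -733*(-1/2634) = 733/2634 ≈ 0.27828)
-521 - J = -521 - 1*733/2634 = -521 - 733/2634 = -1373047/2634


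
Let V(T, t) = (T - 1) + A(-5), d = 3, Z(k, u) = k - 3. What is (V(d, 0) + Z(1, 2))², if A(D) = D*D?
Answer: 625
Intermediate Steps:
A(D) = D²
Z(k, u) = -3 + k
V(T, t) = 24 + T (V(T, t) = (T - 1) + (-5)² = (-1 + T) + 25 = 24 + T)
(V(d, 0) + Z(1, 2))² = ((24 + 3) + (-3 + 1))² = (27 - 2)² = 25² = 625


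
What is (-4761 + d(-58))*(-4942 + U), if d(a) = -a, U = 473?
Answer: 21017707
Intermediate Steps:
(-4761 + d(-58))*(-4942 + U) = (-4761 - 1*(-58))*(-4942 + 473) = (-4761 + 58)*(-4469) = -4703*(-4469) = 21017707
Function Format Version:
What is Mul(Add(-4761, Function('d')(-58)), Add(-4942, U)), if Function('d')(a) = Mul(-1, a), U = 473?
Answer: 21017707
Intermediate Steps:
Mul(Add(-4761, Function('d')(-58)), Add(-4942, U)) = Mul(Add(-4761, Mul(-1, -58)), Add(-4942, 473)) = Mul(Add(-4761, 58), -4469) = Mul(-4703, -4469) = 21017707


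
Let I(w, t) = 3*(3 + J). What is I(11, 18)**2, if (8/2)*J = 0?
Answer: 81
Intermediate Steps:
J = 0 (J = (1/4)*0 = 0)
I(w, t) = 9 (I(w, t) = 3*(3 + 0) = 3*3 = 9)
I(11, 18)**2 = 9**2 = 81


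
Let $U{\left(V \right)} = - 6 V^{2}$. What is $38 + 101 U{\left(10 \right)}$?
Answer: $-60562$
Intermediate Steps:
$38 + 101 U{\left(10 \right)} = 38 + 101 \left(- 6 \cdot 10^{2}\right) = 38 + 101 \left(\left(-6\right) 100\right) = 38 + 101 \left(-600\right) = 38 - 60600 = -60562$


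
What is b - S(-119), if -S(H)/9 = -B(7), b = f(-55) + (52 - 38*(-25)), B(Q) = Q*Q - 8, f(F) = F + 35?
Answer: 613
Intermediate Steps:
f(F) = 35 + F
B(Q) = -8 + Q² (B(Q) = Q² - 8 = -8 + Q²)
b = 982 (b = (35 - 55) + (52 - 38*(-25)) = -20 + (52 + 950) = -20 + 1002 = 982)
S(H) = 369 (S(H) = -(-9)*(-8 + 7²) = -(-9)*(-8 + 49) = -(-9)*41 = -9*(-41) = 369)
b - S(-119) = 982 - 1*369 = 982 - 369 = 613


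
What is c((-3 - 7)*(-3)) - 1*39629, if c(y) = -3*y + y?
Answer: -39689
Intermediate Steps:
c(y) = -2*y
c((-3 - 7)*(-3)) - 1*39629 = -2*(-3 - 7)*(-3) - 1*39629 = -(-20)*(-3) - 39629 = -2*30 - 39629 = -60 - 39629 = -39689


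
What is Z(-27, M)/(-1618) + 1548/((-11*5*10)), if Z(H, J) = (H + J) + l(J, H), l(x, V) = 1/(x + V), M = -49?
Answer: -93588557/33816200 ≈ -2.7676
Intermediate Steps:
l(x, V) = 1/(V + x)
Z(H, J) = H + J + 1/(H + J) (Z(H, J) = (H + J) + 1/(H + J) = H + J + 1/(H + J))
Z(-27, M)/(-1618) + 1548/((-11*5*10)) = (-27 - 49 + 1/(-27 - 49))/(-1618) + 1548/((-11*5*10)) = (-27 - 49 + 1/(-76))*(-1/1618) + 1548/((-55*10)) = (-27 - 49 - 1/76)*(-1/1618) + 1548/(-550) = -5777/76*(-1/1618) + 1548*(-1/550) = 5777/122968 - 774/275 = -93588557/33816200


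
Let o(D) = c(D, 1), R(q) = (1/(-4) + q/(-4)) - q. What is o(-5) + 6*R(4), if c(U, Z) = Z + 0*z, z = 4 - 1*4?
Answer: -61/2 ≈ -30.500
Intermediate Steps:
z = 0 (z = 4 - 4 = 0)
c(U, Z) = Z (c(U, Z) = Z + 0*0 = Z + 0 = Z)
R(q) = -¼ - 5*q/4 (R(q) = (1*(-¼) + q*(-¼)) - q = (-¼ - q/4) - q = -¼ - 5*q/4)
o(D) = 1
o(-5) + 6*R(4) = 1 + 6*(-¼ - 5/4*4) = 1 + 6*(-¼ - 5) = 1 + 6*(-21/4) = 1 - 63/2 = -61/2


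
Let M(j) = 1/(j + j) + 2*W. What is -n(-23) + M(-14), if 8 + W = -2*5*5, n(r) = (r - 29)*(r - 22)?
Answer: -68769/28 ≈ -2456.0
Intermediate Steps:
n(r) = (-29 + r)*(-22 + r)
W = -58 (W = -8 - 2*5*5 = -8 - 10*5 = -8 - 50 = -58)
M(j) = -116 + 1/(2*j) (M(j) = 1/(j + j) + 2*(-58) = 1/(2*j) - 116 = -116 + 1/(2*j))
-n(-23) + M(-14) = -(638 + (-23)² - 51*(-23)) + (-116 + (½)/(-14)) = -(638 + 529 + 1173) + (-116 + (½)*(-1/14)) = -1*2340 + (-116 - 1/28) = -2340 - 3249/28 = -68769/28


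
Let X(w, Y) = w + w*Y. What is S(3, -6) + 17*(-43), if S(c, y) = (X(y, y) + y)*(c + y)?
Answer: -803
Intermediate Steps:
X(w, Y) = w + Y*w
S(c, y) = (c + y)*(y + y*(1 + y)) (S(c, y) = (y*(1 + y) + y)*(c + y) = (y + y*(1 + y))*(c + y) = (c + y)*(y + y*(1 + y)))
S(3, -6) + 17*(-43) = -6*(3 - 6 + 3*(1 - 6) - 6*(1 - 6)) + 17*(-43) = -6*(3 - 6 + 3*(-5) - 6*(-5)) - 731 = -6*(3 - 6 - 15 + 30) - 731 = -6*12 - 731 = -72 - 731 = -803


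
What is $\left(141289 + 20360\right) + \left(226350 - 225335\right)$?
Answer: $162664$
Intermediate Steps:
$\left(141289 + 20360\right) + \left(226350 - 225335\right) = 161649 + \left(226350 - 225335\right) = 161649 + 1015 = 162664$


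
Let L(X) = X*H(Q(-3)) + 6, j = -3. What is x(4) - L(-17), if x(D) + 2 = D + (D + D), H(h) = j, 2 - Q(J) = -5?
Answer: -47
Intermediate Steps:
Q(J) = 7 (Q(J) = 2 - 1*(-5) = 2 + 5 = 7)
H(h) = -3
L(X) = 6 - 3*X (L(X) = X*(-3) + 6 = -3*X + 6 = 6 - 3*X)
x(D) = -2 + 3*D (x(D) = -2 + (D + (D + D)) = -2 + (D + 2*D) = -2 + 3*D)
x(4) - L(-17) = (-2 + 3*4) - (6 - 3*(-17)) = (-2 + 12) - (6 + 51) = 10 - 1*57 = 10 - 57 = -47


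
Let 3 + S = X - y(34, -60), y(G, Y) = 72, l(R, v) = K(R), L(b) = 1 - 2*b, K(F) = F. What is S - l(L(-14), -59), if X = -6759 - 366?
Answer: -7229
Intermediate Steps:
l(R, v) = R
X = -7125
S = -7200 (S = -3 + (-7125 - 1*72) = -3 + (-7125 - 72) = -3 - 7197 = -7200)
S - l(L(-14), -59) = -7200 - (1 - 2*(-14)) = -7200 - (1 + 28) = -7200 - 1*29 = -7200 - 29 = -7229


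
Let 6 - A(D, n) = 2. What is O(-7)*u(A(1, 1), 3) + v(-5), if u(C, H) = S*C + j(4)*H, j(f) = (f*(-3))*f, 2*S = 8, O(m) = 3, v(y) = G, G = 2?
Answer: -382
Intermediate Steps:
v(y) = 2
A(D, n) = 4 (A(D, n) = 6 - 1*2 = 6 - 2 = 4)
S = 4 (S = (½)*8 = 4)
j(f) = -3*f² (j(f) = (-3*f)*f = -3*f²)
u(C, H) = -48*H + 4*C (u(C, H) = 4*C + (-3*4²)*H = 4*C + (-3*16)*H = 4*C - 48*H = -48*H + 4*C)
O(-7)*u(A(1, 1), 3) + v(-5) = 3*(-48*3 + 4*4) + 2 = 3*(-144 + 16) + 2 = 3*(-128) + 2 = -384 + 2 = -382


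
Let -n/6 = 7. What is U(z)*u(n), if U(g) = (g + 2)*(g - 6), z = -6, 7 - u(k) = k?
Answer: 2352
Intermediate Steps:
n = -42 (n = -6*7 = -42)
u(k) = 7 - k
U(g) = (-6 + g)*(2 + g) (U(g) = (2 + g)*(-6 + g) = (-6 + g)*(2 + g))
U(z)*u(n) = (-12 + (-6)**2 - 4*(-6))*(7 - 1*(-42)) = (-12 + 36 + 24)*(7 + 42) = 48*49 = 2352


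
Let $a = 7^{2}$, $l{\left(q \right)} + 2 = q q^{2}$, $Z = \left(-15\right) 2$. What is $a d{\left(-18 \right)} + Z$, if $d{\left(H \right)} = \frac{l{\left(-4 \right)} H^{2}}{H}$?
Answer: $58182$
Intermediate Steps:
$Z = -30$
$l{\left(q \right)} = -2 + q^{3}$ ($l{\left(q \right)} = -2 + q q^{2} = -2 + q^{3}$)
$a = 49$
$d{\left(H \right)} = - 66 H$ ($d{\left(H \right)} = \frac{\left(-2 + \left(-4\right)^{3}\right) H^{2}}{H} = \frac{\left(-2 - 64\right) H^{2}}{H} = \frac{\left(-66\right) H^{2}}{H} = - 66 H$)
$a d{\left(-18 \right)} + Z = 49 \left(\left(-66\right) \left(-18\right)\right) - 30 = 49 \cdot 1188 - 30 = 58212 - 30 = 58182$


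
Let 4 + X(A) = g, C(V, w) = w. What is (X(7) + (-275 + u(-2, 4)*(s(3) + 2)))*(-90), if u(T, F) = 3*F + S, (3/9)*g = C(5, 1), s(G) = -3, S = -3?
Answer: 25650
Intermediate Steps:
g = 3 (g = 3*1 = 3)
X(A) = -1 (X(A) = -4 + 3 = -1)
u(T, F) = -3 + 3*F (u(T, F) = 3*F - 3 = -3 + 3*F)
(X(7) + (-275 + u(-2, 4)*(s(3) + 2)))*(-90) = (-1 + (-275 + (-3 + 3*4)*(-3 + 2)))*(-90) = (-1 + (-275 + (-3 + 12)*(-1)))*(-90) = (-1 + (-275 + 9*(-1)))*(-90) = (-1 + (-275 - 9))*(-90) = (-1 - 284)*(-90) = -285*(-90) = 25650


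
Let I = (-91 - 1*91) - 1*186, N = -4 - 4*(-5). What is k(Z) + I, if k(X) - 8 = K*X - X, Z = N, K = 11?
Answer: -200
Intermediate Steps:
N = 16 (N = -4 + 20 = 16)
I = -368 (I = (-91 - 91) - 186 = -182 - 186 = -368)
Z = 16
k(X) = 8 + 10*X (k(X) = 8 + (11*X - X) = 8 + 10*X)
k(Z) + I = (8 + 10*16) - 368 = (8 + 160) - 368 = 168 - 368 = -200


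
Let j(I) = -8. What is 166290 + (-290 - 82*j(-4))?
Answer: 166656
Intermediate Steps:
166290 + (-290 - 82*j(-4)) = 166290 + (-290 - 82*(-8)) = 166290 + (-290 + 656) = 166290 + 366 = 166656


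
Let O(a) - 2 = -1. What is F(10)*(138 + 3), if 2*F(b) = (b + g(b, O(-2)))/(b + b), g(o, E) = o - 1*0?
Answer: 141/2 ≈ 70.500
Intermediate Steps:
O(a) = 1 (O(a) = 2 - 1 = 1)
g(o, E) = o (g(o, E) = o + 0 = o)
F(b) = 1/2 (F(b) = ((b + b)/(b + b))/2 = ((2*b)/((2*b)))/2 = ((2*b)*(1/(2*b)))/2 = (1/2)*1 = 1/2)
F(10)*(138 + 3) = (138 + 3)/2 = (1/2)*141 = 141/2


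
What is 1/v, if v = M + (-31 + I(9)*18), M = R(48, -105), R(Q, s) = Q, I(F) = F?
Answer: 1/179 ≈ 0.0055866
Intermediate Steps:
M = 48
v = 179 (v = 48 + (-31 + 9*18) = 48 + (-31 + 162) = 48 + 131 = 179)
1/v = 1/179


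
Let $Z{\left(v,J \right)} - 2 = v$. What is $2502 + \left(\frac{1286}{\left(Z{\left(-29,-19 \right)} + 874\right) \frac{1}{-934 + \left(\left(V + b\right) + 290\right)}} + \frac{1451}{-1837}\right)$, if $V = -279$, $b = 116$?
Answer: $\frac{180480737}{141449} \approx 1275.9$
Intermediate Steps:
$Z{\left(v,J \right)} = 2 + v$
$2502 + \left(\frac{1286}{\left(Z{\left(-29,-19 \right)} + 874\right) \frac{1}{-934 + \left(\left(V + b\right) + 290\right)}} + \frac{1451}{-1837}\right) = 2502 + \left(\frac{1286}{\left(\left(2 - 29\right) + 874\right) \frac{1}{-934 + \left(\left(-279 + 116\right) + 290\right)}} + \frac{1451}{-1837}\right) = 2502 + \left(\frac{1286}{\left(-27 + 874\right) \frac{1}{-934 + \left(-163 + 290\right)}} + 1451 \left(- \frac{1}{1837}\right)\right) = 2502 + \left(\frac{1286}{847 \frac{1}{-934 + 127}} - \frac{1451}{1837}\right) = 2502 + \left(\frac{1286}{847 \frac{1}{-807}} - \frac{1451}{1837}\right) = 2502 + \left(\frac{1286}{847 \left(- \frac{1}{807}\right)} - \frac{1451}{1837}\right) = 2502 + \left(\frac{1286}{- \frac{847}{807}} - \frac{1451}{1837}\right) = 2502 + \left(1286 \left(- \frac{807}{847}\right) - \frac{1451}{1837}\right) = 2502 - \frac{173424661}{141449} = \frac{180480737}{141449}$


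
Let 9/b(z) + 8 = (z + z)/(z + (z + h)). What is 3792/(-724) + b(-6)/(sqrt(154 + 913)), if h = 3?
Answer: -948/181 - 27*sqrt(1067)/21340 ≈ -5.2789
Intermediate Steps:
b(z) = 9/(-8 + 2*z/(3 + 2*z)) (b(z) = 9/(-8 + (z + z)/(z + (z + 3))) = 9/(-8 + (2*z)/(z + (3 + z))) = 9/(-8 + (2*z)/(3 + 2*z)) = 9/(-8 + 2*z/(3 + 2*z)))
3792/(-724) + b(-6)/(sqrt(154 + 913)) = 3792/(-724) + (9*(-3 - 2*(-6))/(2*(12 + 7*(-6))))/(sqrt(154 + 913)) = 3792*(-1/724) + (9*(-3 + 12)/(2*(12 - 42)))/(sqrt(1067)) = -948/181 + ((9/2)*9/(-30))*(sqrt(1067)/1067) = -948/181 + ((9/2)*(-1/30)*9)*(sqrt(1067)/1067) = -948/181 - 27*sqrt(1067)/21340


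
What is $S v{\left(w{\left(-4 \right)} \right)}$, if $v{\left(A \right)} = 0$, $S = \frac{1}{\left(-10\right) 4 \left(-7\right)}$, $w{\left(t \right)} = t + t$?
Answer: $0$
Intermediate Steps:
$w{\left(t \right)} = 2 t$
$S = \frac{1}{280}$ ($S = \frac{1}{\left(-40\right) \left(-7\right)} = \frac{1}{280} \approx 0.0035714$)
$S v{\left(w{\left(-4 \right)} \right)} = \frac{1}{280} \cdot 0 = 0$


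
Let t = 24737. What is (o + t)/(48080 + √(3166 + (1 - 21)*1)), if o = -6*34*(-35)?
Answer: 766323080/1155841627 - 350647*√26/2311683254 ≈ 0.66223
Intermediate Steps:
o = 7140 (o = -204*(-35) = 7140)
(o + t)/(48080 + √(3166 + (1 - 21)*1)) = (7140 + 24737)/(48080 + √(3166 + (1 - 21)*1)) = 31877/(48080 + √(3166 - 20*1)) = 31877/(48080 + √(3166 - 20)) = 31877/(48080 + √3146) = 31877/(48080 + 11*√26)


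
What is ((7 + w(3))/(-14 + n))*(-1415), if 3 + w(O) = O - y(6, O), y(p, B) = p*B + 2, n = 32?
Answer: 18395/18 ≈ 1021.9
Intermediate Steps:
y(p, B) = 2 + B*p (y(p, B) = B*p + 2 = 2 + B*p)
w(O) = -5 - 5*O (w(O) = -3 + (O - (2 + O*6)) = -3 + (O - (2 + 6*O)) = -3 + (O + (-2 - 6*O)) = -3 + (-2 - 5*O) = -5 - 5*O)
((7 + w(3))/(-14 + n))*(-1415) = ((7 + (-5 - 5*3))/(-14 + 32))*(-1415) = ((7 + (-5 - 15))/18)*(-1415) = ((7 - 20)*(1/18))*(-1415) = -13*1/18*(-1415) = -13/18*(-1415) = 18395/18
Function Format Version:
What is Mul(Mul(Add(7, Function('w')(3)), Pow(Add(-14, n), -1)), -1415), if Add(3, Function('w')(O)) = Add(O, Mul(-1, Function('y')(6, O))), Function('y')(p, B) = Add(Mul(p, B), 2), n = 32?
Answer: Rational(18395, 18) ≈ 1021.9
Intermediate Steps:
Function('y')(p, B) = Add(2, Mul(B, p)) (Function('y')(p, B) = Add(Mul(B, p), 2) = Add(2, Mul(B, p)))
Function('w')(O) = Add(-5, Mul(-5, O)) (Function('w')(O) = Add(-3, Add(O, Mul(-1, Add(2, Mul(O, 6))))) = Add(-3, Add(O, Mul(-1, Add(2, Mul(6, O))))) = Add(-3, Add(O, Add(-2, Mul(-6, O)))) = Add(-3, Add(-2, Mul(-5, O))) = Add(-5, Mul(-5, O)))
Mul(Mul(Add(7, Function('w')(3)), Pow(Add(-14, n), -1)), -1415) = Mul(Mul(Add(7, Add(-5, Mul(-5, 3))), Pow(Add(-14, 32), -1)), -1415) = Mul(Mul(Add(7, Add(-5, -15)), Pow(18, -1)), -1415) = Mul(Mul(Add(7, -20), Rational(1, 18)), -1415) = Mul(Mul(-13, Rational(1, 18)), -1415) = Mul(Rational(-13, 18), -1415) = Rational(18395, 18)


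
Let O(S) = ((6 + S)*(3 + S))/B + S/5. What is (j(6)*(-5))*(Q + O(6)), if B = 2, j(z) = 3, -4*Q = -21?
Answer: -3627/4 ≈ -906.75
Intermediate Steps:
Q = 21/4 (Q = -¼*(-21) = 21/4 ≈ 5.2500)
O(S) = S/5 + (3 + S)*(6 + S)/2 (O(S) = ((6 + S)*(3 + S))/2 + S/5 = ((3 + S)*(6 + S))*(½) + S*(⅕) = (3 + S)*(6 + S)/2 + S/5 = S/5 + (3 + S)*(6 + S)/2)
(j(6)*(-5))*(Q + O(6)) = (3*(-5))*(21/4 + (9 + (½)*6² + (47/10)*6)) = -15*(21/4 + (9 + (½)*36 + 141/5)) = -15*(21/4 + (9 + 18 + 141/5)) = -15*(21/4 + 276/5) = -15*1209/20 = -3627/4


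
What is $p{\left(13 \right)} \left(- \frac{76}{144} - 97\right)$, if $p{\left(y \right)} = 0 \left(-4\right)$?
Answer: $0$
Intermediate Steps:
$p{\left(y \right)} = 0$
$p{\left(13 \right)} \left(- \frac{76}{144} - 97\right) = 0 \left(- \frac{76}{144} - 97\right) = 0 \left(\left(-76\right) \frac{1}{144} - 97\right) = 0 \left(- \frac{19}{36} - 97\right) = 0 \left(- \frac{3511}{36}\right) = 0$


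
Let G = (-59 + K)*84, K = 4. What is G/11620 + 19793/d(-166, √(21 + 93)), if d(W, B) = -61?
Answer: -1644832/5063 ≈ -324.87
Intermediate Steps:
G = -4620 (G = (-59 + 4)*84 = -55*84 = -4620)
G/11620 + 19793/d(-166, √(21 + 93)) = -4620/11620 + 19793/(-61) = -4620*1/11620 + 19793*(-1/61) = -33/83 - 19793/61 = -1644832/5063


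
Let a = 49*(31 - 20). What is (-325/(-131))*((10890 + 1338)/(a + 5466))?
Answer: 794820/157331 ≈ 5.0519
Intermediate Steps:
a = 539 (a = 49*11 = 539)
(-325/(-131))*((10890 + 1338)/(a + 5466)) = (-325/(-131))*((10890 + 1338)/(539 + 5466)) = (-325*(-1/131))*(12228/6005) = 325*(12228*(1/6005))/131 = (325/131)*(12228/6005) = 794820/157331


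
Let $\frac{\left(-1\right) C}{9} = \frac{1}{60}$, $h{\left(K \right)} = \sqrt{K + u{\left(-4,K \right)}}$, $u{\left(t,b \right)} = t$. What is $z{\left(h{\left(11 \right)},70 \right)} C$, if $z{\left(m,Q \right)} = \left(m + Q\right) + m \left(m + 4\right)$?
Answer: $- \frac{231}{20} - \frac{3 \sqrt{7}}{4} \approx -13.534$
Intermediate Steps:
$h{\left(K \right)} = \sqrt{-4 + K}$ ($h{\left(K \right)} = \sqrt{K - 4} = \sqrt{-4 + K}$)
$C = - \frac{3}{20}$ ($C = - \frac{9}{60} = \left(-9\right) \frac{1}{60} = - \frac{3}{20} \approx -0.15$)
$z{\left(m,Q \right)} = Q + m + m \left(4 + m\right)$ ($z{\left(m,Q \right)} = \left(Q + m\right) + m \left(4 + m\right) = Q + m + m \left(4 + m\right)$)
$z{\left(h{\left(11 \right)},70 \right)} C = \left(70 + \left(\sqrt{-4 + 11}\right)^{2} + 5 \sqrt{-4 + 11}\right) \left(- \frac{3}{20}\right) = \left(70 + \left(\sqrt{7}\right)^{2} + 5 \sqrt{7}\right) \left(- \frac{3}{20}\right) = \left(70 + 7 + 5 \sqrt{7}\right) \left(- \frac{3}{20}\right) = \left(77 + 5 \sqrt{7}\right) \left(- \frac{3}{20}\right) = - \frac{231}{20} - \frac{3 \sqrt{7}}{4}$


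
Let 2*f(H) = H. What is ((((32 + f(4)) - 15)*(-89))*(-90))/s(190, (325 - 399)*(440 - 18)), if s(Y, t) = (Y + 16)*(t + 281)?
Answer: -76095/3187541 ≈ -0.023873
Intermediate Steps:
f(H) = H/2
s(Y, t) = (16 + Y)*(281 + t)
((((32 + f(4)) - 15)*(-89))*(-90))/s(190, (325 - 399)*(440 - 18)) = ((((32 + (½)*4) - 15)*(-89))*(-90))/(4496 + 16*((325 - 399)*(440 - 18)) + 281*190 + 190*((325 - 399)*(440 - 18))) = ((((32 + 2) - 15)*(-89))*(-90))/(4496 + 16*(-74*422) + 53390 + 190*(-74*422)) = (((34 - 15)*(-89))*(-90))/(4496 + 16*(-31228) + 53390 + 190*(-31228)) = ((19*(-89))*(-90))/(4496 - 499648 + 53390 - 5933320) = -1691*(-90)/(-6375082) = 152190*(-1/6375082) = -76095/3187541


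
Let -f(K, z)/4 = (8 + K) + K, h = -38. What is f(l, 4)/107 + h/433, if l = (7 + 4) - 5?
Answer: -38706/46331 ≈ -0.83542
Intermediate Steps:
l = 6 (l = 11 - 5 = 6)
f(K, z) = -32 - 8*K (f(K, z) = -4*((8 + K) + K) = -4*(8 + 2*K) = -32 - 8*K)
f(l, 4)/107 + h/433 = (-32 - 8*6)/107 - 38/433 = (-32 - 48)*(1/107) - 38*1/433 = -80*1/107 - 38/433 = -80/107 - 38/433 = -38706/46331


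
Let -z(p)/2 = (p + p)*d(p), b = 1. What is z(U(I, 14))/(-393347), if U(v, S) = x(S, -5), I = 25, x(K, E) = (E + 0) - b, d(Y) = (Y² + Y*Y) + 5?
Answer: -1848/393347 ≈ -0.0046981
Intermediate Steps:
d(Y) = 5 + 2*Y² (d(Y) = (Y² + Y²) + 5 = 2*Y² + 5 = 5 + 2*Y²)
x(K, E) = -1 + E (x(K, E) = (E + 0) - 1*1 = E - 1 = -1 + E)
U(v, S) = -6 (U(v, S) = -1 - 5 = -6)
z(p) = -4*p*(5 + 2*p²) (z(p) = -2*(p + p)*(5 + 2*p²) = -2*2*p*(5 + 2*p²) = -4*p*(5 + 2*p²))
z(U(I, 14))/(-393347) = (-20*(-6) - 8*(-6)³)/(-393347) = (120 - 8*(-216))*(-1/393347) = (120 + 1728)*(-1/393347) = 1848*(-1/393347) = -1848/393347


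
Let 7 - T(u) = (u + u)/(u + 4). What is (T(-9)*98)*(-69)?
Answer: -114954/5 ≈ -22991.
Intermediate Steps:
T(u) = 7 - 2*u/(4 + u) (T(u) = 7 - (u + u)/(u + 4) = 7 - 2*u/(4 + u))
(T(-9)*98)*(-69) = (((28 + 5*(-9))/(4 - 9))*98)*(-69) = (((28 - 45)/(-5))*98)*(-69) = (-⅕*(-17)*98)*(-69) = ((17/5)*98)*(-69) = (1666/5)*(-69) = -114954/5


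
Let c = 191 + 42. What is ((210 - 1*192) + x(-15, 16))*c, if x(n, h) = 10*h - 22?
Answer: 36348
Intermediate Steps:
x(n, h) = -22 + 10*h
c = 233
((210 - 1*192) + x(-15, 16))*c = ((210 - 1*192) + (-22 + 10*16))*233 = ((210 - 192) + (-22 + 160))*233 = (18 + 138)*233 = 156*233 = 36348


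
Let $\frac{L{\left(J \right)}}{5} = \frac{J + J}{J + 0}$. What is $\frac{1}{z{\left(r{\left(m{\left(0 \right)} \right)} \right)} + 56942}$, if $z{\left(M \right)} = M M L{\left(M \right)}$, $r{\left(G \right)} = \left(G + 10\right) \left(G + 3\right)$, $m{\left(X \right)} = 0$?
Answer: $\frac{1}{65942} \approx 1.5165 \cdot 10^{-5}$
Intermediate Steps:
$r{\left(G \right)} = \left(3 + G\right) \left(10 + G\right)$ ($r{\left(G \right)} = \left(10 + G\right) \left(3 + G\right) = \left(3 + G\right) \left(10 + G\right)$)
$L{\left(J \right)} = 10$ ($L{\left(J \right)} = 5 \frac{J + J}{J + 0} = 5 \frac{2 J}{J} = 5 \cdot 2 = 10$)
$z{\left(M \right)} = 10 M^{2}$ ($z{\left(M \right)} = M M 10 = M^{2} \cdot 10 = 10 M^{2}$)
$\frac{1}{z{\left(r{\left(m{\left(0 \right)} \right)} \right)} + 56942} = \frac{1}{10 \left(30 + 0^{2} + 13 \cdot 0\right)^{2} + 56942} = \frac{1}{10 \left(30 + 0 + 0\right)^{2} + 56942} = \frac{1}{10 \cdot 30^{2} + 56942} = \frac{1}{10 \cdot 900 + 56942} = \frac{1}{9000 + 56942} = \frac{1}{65942}$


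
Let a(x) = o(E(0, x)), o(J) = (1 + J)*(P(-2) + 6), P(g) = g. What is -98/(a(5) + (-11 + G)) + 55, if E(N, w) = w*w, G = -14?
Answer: 4247/79 ≈ 53.760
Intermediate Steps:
E(N, w) = w²
o(J) = 4 + 4*J (o(J) = (1 + J)*(-2 + 6) = (1 + J)*4 = 4 + 4*J)
a(x) = 4 + 4*x²
-98/(a(5) + (-11 + G)) + 55 = -98/((4 + 4*5²) + (-11 - 14)) + 55 = -98/((4 + 4*25) - 25) + 55 = -98/((4 + 100) - 25) + 55 = -98/(104 - 25) + 55 = -98/79 + 55 = 4247/79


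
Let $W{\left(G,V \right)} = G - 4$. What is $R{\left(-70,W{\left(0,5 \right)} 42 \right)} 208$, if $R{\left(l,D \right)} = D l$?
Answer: $2446080$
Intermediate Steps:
$W{\left(G,V \right)} = -4 + G$
$R{\left(-70,W{\left(0,5 \right)} 42 \right)} 208 = \left(-4 + 0\right) 42 \left(-70\right) 208 = \left(-4\right) 42 \left(-70\right) 208 = \left(-168\right) \left(-70\right) 208 = 11760 \cdot 208 = 2446080$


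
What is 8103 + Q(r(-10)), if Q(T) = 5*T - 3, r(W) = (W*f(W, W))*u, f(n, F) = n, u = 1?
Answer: 8600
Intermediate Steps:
r(W) = W² (r(W) = (W*W)*1 = W²*1 = W²)
Q(T) = -3 + 5*T
8103 + Q(r(-10)) = 8103 + (-3 + 5*(-10)²) = 8103 + (-3 + 5*100) = 8103 + (-3 + 500) = 8103 + 497 = 8600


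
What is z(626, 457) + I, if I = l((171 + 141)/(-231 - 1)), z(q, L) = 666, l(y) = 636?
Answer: 1302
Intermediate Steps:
I = 636
z(626, 457) + I = 666 + 636 = 1302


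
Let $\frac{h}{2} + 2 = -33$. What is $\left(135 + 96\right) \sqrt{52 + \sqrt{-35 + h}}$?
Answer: $231 \sqrt{52 + i \sqrt{105}} \approx 1673.8 + 163.34 i$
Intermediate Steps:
$h = -70$ ($h = -4 + 2 \left(-33\right) = -4 - 66 = -70$)
$\left(135 + 96\right) \sqrt{52 + \sqrt{-35 + h}} = \left(135 + 96\right) \sqrt{52 + \sqrt{-35 - 70}} = 231 \sqrt{52 + \sqrt{-105}} = 231 \sqrt{52 + i \sqrt{105}}$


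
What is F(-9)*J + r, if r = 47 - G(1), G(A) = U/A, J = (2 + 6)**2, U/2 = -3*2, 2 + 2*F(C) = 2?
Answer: 59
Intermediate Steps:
F(C) = 0 (F(C) = -1 + (1/2)*2 = -1 + 1 = 0)
U = -12 (U = 2*(-3*2) = 2*(-6) = -12)
J = 64 (J = 8**2 = 64)
G(A) = -12/A
r = 59 (r = 47 - (-12)/1 = 47 - (-12) = 47 - 1*(-12) = 47 + 12 = 59)
F(-9)*J + r = 0*64 + 59 = 0 + 59 = 59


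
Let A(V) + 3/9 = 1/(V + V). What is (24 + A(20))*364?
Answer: 258713/30 ≈ 8623.8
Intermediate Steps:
A(V) = -1/3 + 1/(2*V) (A(V) = -1/3 + 1/(V + V) = -1/3 + 1/(2*V))
(24 + A(20))*364 = (24 + (1/6)*(3 - 2*20)/20)*364 = (24 + (1/6)*(1/20)*(3 - 40))*364 = (24 + (1/6)*(1/20)*(-37))*364 = (24 - 37/120)*364 = (2843/120)*364 = 258713/30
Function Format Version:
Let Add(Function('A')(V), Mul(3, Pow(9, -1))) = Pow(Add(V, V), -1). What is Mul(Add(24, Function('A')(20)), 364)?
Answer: Rational(258713, 30) ≈ 8623.8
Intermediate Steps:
Function('A')(V) = Add(Rational(-1, 3), Mul(Rational(1, 2), Pow(V, -1))) (Function('A')(V) = Add(Rational(-1, 3), Pow(Add(V, V), -1)) = Add(Rational(-1, 3), Pow(Mul(2, V), -1)) = Add(Rational(-1, 3), Mul(Rational(1, 2), Pow(V, -1))))
Mul(Add(24, Function('A')(20)), 364) = Mul(Add(24, Mul(Rational(1, 6), Pow(20, -1), Add(3, Mul(-2, 20)))), 364) = Mul(Add(24, Mul(Rational(1, 6), Rational(1, 20), Add(3, -40))), 364) = Mul(Add(24, Mul(Rational(1, 6), Rational(1, 20), -37)), 364) = Mul(Add(24, Rational(-37, 120)), 364) = Mul(Rational(2843, 120), 364) = Rational(258713, 30)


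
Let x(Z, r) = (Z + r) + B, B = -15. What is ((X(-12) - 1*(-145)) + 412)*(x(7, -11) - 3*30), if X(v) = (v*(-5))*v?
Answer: 17767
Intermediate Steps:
X(v) = -5*v² (X(v) = (-5*v)*v = -5*v²)
x(Z, r) = -15 + Z + r (x(Z, r) = (Z + r) - 15 = -15 + Z + r)
((X(-12) - 1*(-145)) + 412)*(x(7, -11) - 3*30) = ((-5*(-12)² - 1*(-145)) + 412)*((-15 + 7 - 11) - 3*30) = ((-5*144 + 145) + 412)*(-19 - 90) = ((-720 + 145) + 412)*(-109) = (-575 + 412)*(-109) = -163*(-109) = 17767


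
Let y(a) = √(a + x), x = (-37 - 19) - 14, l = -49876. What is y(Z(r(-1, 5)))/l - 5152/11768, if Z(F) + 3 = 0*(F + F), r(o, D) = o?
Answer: -644/1471 - I*√73/49876 ≈ -0.4378 - 0.0001713*I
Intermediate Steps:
Z(F) = -3 (Z(F) = -3 + 0*(F + F) = -3 + 0*(2*F) = -3 + 0 = -3)
x = -70 (x = -56 - 14 = -70)
y(a) = √(-70 + a) (y(a) = √(a - 70) = √(-70 + a))
y(Z(r(-1, 5)))/l - 5152/11768 = √(-70 - 3)/(-49876) - 5152/11768 = √(-73)*(-1/49876) - 5152*1/11768 = (I*√73)*(-1/49876) - 644/1471 = -I*√73/49876 - 644/1471 = -644/1471 - I*√73/49876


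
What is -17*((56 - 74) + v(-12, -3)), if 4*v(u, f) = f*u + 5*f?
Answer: 867/4 ≈ 216.75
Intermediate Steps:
v(u, f) = 5*f/4 + f*u/4 (v(u, f) = (f*u + 5*f)/4 = (5*f + f*u)/4 = 5*f/4 + f*u/4)
-17*((56 - 74) + v(-12, -3)) = -17*((56 - 74) + (¼)*(-3)*(5 - 12)) = -17*(-18 + (¼)*(-3)*(-7)) = -17*(-18 + 21/4) = -17*(-51/4) = 867/4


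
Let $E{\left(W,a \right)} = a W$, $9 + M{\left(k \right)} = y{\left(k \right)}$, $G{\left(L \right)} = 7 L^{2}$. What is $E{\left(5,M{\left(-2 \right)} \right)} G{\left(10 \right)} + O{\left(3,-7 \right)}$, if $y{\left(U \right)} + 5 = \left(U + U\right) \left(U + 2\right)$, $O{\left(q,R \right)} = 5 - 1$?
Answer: $-48996$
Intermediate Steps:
$O{\left(q,R \right)} = 4$
$y{\left(U \right)} = -5 + 2 U \left(2 + U\right)$ ($y{\left(U \right)} = -5 + \left(U + U\right) \left(U + 2\right) = -5 + 2 U \left(2 + U\right)$)
$M{\left(k \right)} = -14 + 2 k^{2} + 4 k$ ($M{\left(k \right)} = -9 + \left(-5 + 2 k^{2} + 4 k\right) = -14 + 2 k^{2} + 4 k$)
$E{\left(W,a \right)} = W a$
$E{\left(5,M{\left(-2 \right)} \right)} G{\left(10 \right)} + O{\left(3,-7 \right)} = 5 \left(-14 + 2 \left(-2\right)^{2} + 4 \left(-2\right)\right) 7 \cdot 10^{2} + 4 = 5 \left(-14 + 2 \cdot 4 - 8\right) 7 \cdot 100 + 4 = 5 \left(-14 + 8 - 8\right) 700 + 4 = 5 \left(-14\right) 700 + 4 = \left(-70\right) 700 + 4 = -49000 + 4 = -48996$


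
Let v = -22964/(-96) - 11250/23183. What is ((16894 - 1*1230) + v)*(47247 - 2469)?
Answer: 66033727710533/92732 ≈ 7.1209e+8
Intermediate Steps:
v = 132823603/556392 (v = -22964*(-1/96) - 11250*1/23183 = 5741/24 - 11250/23183 = 132823603/556392 ≈ 238.72)
((16894 - 1*1230) + v)*(47247 - 2469) = ((16894 - 1*1230) + 132823603/556392)*(47247 - 2469) = ((16894 - 1230) + 132823603/556392)*44778 = (15664 + 132823603/556392)*44778 = (8848147891/556392)*44778 = 66033727710533/92732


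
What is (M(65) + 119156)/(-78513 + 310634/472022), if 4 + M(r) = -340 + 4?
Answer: -14020941488/9264888163 ≈ -1.5133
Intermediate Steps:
M(r) = -340 (M(r) = -4 + (-340 + 4) = -4 - 336 = -340)
(M(65) + 119156)/(-78513 + 310634/472022) = (-340 + 119156)/(-78513 + 310634/472022) = 118816/(-78513 + 310634*(1/472022)) = 118816/(-78513 + 155317/236011) = 118816/(-18529776326/236011) = 118816*(-236011/18529776326) = -14020941488/9264888163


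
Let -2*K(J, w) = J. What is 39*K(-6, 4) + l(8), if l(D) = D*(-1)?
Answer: 109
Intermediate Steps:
K(J, w) = -J/2
l(D) = -D
39*K(-6, 4) + l(8) = 39*(-½*(-6)) - 1*8 = 39*3 - 8 = 117 - 8 = 109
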